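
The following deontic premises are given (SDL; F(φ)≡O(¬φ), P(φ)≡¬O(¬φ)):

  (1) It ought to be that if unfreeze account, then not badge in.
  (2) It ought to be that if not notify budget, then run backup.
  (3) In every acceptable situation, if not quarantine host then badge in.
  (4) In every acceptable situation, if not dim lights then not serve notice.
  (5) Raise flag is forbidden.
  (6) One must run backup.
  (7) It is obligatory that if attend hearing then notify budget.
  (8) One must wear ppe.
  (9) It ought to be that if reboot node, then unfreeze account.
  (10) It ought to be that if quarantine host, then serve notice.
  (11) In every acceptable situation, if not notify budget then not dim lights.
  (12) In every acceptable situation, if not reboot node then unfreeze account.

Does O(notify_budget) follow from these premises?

Yes

Premises 12 and 9 cover both cases: O(¬reboot_node → unfreeze_account) and O(reboot_node → unfreeze_account). Since ¬reboot_node ∨ reboot_node is a tautology, O(unfreeze_account) follows.
Premise 1 is O(unfreeze_account → ¬badge_in); since O(unfreeze_account), deontic closure gives O(¬badge_in).
Premise 3 is O(¬quarantine_host → badge_in); contrapositively O(¬badge_in → quarantine_host). Since O(¬badge_in) holds, K gives O(quarantine_host).
With premise 10, O(quarantine_host → serve_notice), the K-axiom yields O(serve_notice).
The contrapositive of premise 4 (O(¬dim_lights → ¬serve_notice)) is O(serve_notice → dim_lights), and O(serve_notice) is already established, so O(dim_lights).
Premise 11, O(¬notify_budget → ¬dim_lights), contraposes to O(dim_lights → notify_budget); with O(dim_lights) we get O(notify_budget).
Premises 2, 5, 6, 7, 8 do not contribute to this derivation.
So O(notify_budget) follows.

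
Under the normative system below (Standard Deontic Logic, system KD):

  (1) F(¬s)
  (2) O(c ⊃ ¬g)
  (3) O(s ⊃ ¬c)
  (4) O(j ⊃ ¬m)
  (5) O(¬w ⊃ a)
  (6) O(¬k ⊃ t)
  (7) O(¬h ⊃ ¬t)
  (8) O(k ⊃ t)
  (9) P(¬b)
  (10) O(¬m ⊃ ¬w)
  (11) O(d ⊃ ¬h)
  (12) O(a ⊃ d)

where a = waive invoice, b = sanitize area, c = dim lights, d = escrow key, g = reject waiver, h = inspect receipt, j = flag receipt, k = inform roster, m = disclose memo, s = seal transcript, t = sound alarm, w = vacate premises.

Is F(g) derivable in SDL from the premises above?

No

Premise 2 is O(c ⊃ ¬g), but O(c) is not derivable from the premises, so it does not yield O(¬g).
No other premise forces O(¬g). An ideal world satisfying every premise can still have g true, so F(g) is not derivable.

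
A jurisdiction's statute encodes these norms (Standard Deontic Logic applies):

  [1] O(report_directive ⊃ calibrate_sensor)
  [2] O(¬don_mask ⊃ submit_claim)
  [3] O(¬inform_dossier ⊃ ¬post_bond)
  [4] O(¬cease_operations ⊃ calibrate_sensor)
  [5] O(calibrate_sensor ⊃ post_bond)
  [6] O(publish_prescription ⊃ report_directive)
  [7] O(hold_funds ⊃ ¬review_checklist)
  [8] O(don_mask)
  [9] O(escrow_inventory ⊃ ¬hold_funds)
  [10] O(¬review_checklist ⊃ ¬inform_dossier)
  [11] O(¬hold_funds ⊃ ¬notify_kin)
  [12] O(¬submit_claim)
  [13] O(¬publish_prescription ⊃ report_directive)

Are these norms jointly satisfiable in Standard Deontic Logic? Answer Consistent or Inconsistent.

Consistent

Premise 2 is O(¬don_mask ⊃ submit_claim), but O(¬don_mask) is not derivable from the premises, so it does not yield O(submit_claim).
So O(submit_claim) is not derivable, and the apparent clash with O(¬submit_claim) does not arise.
A world satisfying every obligation exists (e.g. calibrate_sensor=true, cease_operations=false, don_mask=true, escrow_inventory=false, hold_funds=false, inform_dossier=true, notify_kin=false, post_bond=true, publish_prescription=false, report_directive=true, review_checklist=true, submit_claim=false); no atom is both obligatory and forbidden, so the set is consistent.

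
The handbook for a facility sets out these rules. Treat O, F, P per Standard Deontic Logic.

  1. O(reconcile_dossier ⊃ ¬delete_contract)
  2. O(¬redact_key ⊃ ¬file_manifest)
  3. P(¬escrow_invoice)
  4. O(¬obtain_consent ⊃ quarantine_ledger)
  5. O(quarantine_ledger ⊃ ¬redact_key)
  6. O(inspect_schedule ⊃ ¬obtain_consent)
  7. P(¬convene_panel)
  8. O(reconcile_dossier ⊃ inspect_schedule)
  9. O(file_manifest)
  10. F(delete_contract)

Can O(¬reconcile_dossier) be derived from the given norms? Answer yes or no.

Yes

From premise 9 we have O(file_manifest).
Premise 2, O(¬redact_key ⊃ ¬file_manifest), contraposes to O(file_manifest ⊃ redact_key); with O(file_manifest) we get O(redact_key).
The contrapositive of premise 5 (O(quarantine_ledger ⊃ ¬redact_key)) is O(redact_key ⊃ ¬quarantine_ledger), and O(redact_key) is already established, so O(¬quarantine_ledger).
Premise 4 is O(¬obtain_consent ⊃ quarantine_ledger); contrapositively O(¬quarantine_ledger ⊃ obtain_consent). Since O(¬quarantine_ledger) holds, K gives O(obtain_consent).
Premise 6, O(inspect_schedule ⊃ ¬obtain_consent), contraposes to O(obtain_consent ⊃ ¬inspect_schedule); with O(obtain_consent) we get O(¬inspect_schedule).
Premise 8, O(reconcile_dossier ⊃ inspect_schedule), contraposes to O(¬inspect_schedule ⊃ ¬reconcile_dossier); with O(¬inspect_schedule) we get O(¬reconcile_dossier).
Premises 1, 3, 7, 10 do not contribute to this derivation.
So O(¬reconcile_dossier) follows.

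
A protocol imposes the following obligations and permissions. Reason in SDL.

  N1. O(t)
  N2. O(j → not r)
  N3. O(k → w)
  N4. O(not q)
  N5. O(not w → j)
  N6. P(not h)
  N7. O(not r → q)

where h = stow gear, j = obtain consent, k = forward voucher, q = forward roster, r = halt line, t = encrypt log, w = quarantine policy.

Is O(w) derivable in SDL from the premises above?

Yes

From premise 4 we have O(not q).
Premise 7 is O(not r → q); contrapositively O(not q → r). Since O(not q) holds, K gives O(r).
Premise 2 is O(j → not r); contrapositively O(r → not j). Since O(r) holds, K gives O(not j).
Premise 5, O(not w → j), contraposes to O(not j → w); with O(not j) we get O(w).
Premises 1, 3, 6 do not contribute to this derivation.
So O(w) follows.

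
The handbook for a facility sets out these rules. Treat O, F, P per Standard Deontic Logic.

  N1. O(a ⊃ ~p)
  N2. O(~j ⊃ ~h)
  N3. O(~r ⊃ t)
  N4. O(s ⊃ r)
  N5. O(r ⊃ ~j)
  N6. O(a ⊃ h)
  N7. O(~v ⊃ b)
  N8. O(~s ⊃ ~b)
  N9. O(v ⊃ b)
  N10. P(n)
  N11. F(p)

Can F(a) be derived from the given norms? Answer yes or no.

Yes

By case analysis on v: premise 9 gives O(v ⊃ b) and premise 7 gives O(~v ⊃ b), so O(b) either way.
Premise 8 is O(~s ⊃ ~b); contrapositively O(b ⊃ s). Since O(b) holds, K gives O(s).
With premise 4, O(s ⊃ r), the K-axiom yields O(r).
Applying K to premise 5 (O(r ⊃ ~j)) and O(r) yields O(~j).
From O(~j) and premise 2, O(~j ⊃ ~h), we obtain O(~h).
The contrapositive of premise 6 (O(a ⊃ h)) is O(~h ⊃ ~a), and O(~h) is already established, so O(~a).
Premises 1, 3, 10, 11 do not contribute to this derivation.
So O(~a) holds, i.e. F(a). The claim follows.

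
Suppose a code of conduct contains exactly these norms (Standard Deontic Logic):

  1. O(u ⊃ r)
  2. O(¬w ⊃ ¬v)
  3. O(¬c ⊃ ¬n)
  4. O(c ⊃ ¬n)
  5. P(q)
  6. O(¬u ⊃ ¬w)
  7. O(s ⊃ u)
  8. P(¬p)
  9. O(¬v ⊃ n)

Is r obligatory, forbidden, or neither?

Obligatory

Premises 4 and 3 cover both cases: O(c ⊃ ¬n) and O(¬c ⊃ ¬n). Since c ∨ ¬c is a tautology, O(¬n) follows.
Premise 9, O(¬v ⊃ n), contraposes to O(¬n ⊃ v); with O(¬n) we get O(v).
Premise 2, O(¬w ⊃ ¬v), contraposes to O(v ⊃ w); with O(v) we get O(w).
Premise 6, O(¬u ⊃ ¬w), contraposes to O(w ⊃ u); with O(w) we get O(u).
Premise 1 is O(u ⊃ r); since O(u), deontic closure gives O(r).
Premises 5, 7, 8 do not contribute to this derivation.
Hence r is obligatory.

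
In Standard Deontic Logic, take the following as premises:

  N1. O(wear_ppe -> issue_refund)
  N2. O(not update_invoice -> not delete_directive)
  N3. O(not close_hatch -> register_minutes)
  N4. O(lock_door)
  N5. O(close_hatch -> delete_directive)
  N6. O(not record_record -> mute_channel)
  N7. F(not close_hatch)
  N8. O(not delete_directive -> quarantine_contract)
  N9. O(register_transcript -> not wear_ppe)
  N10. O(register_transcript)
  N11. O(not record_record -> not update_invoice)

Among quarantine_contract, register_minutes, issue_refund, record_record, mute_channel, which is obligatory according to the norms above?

F(not close_hatch) at premise 7 means O(close_hatch).
With premise 5, O(close_hatch -> delete_directive), the K-axiom yields O(delete_directive).
Premise 2, O(not update_invoice -> not delete_directive), contraposes to O(delete_directive -> update_invoice); with O(delete_directive) we get O(update_invoice).
The contrapositive of premise 11 (O(not record_record -> not update_invoice)) is O(update_invoice -> record_record), and O(update_invoice) is already established, so O(record_record).
So O(record_record) holds — record_record is obligatory. None of the other listed options is made obligatory by any chain of premises.

record_record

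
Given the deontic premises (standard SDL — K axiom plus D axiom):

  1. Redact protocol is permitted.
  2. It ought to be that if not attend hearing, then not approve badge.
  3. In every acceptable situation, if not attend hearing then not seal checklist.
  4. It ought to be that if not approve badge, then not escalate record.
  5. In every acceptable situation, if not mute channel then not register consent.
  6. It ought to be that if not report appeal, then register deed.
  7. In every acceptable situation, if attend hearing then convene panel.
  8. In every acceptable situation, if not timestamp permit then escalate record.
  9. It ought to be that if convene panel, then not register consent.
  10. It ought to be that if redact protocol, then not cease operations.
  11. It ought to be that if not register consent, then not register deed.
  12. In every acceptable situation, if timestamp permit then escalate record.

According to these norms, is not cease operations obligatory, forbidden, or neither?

Neither

Premise 10 is O(redact_protocol → ¬cease_operations), but O(redact_protocol) is not derivable from the premises (the permission P(redact_protocol) asserts only ¬O(¬redact_protocol), not O(redact_protocol)), so it does not yield O(¬cease_operations).
No premise or chain of K-axiom applications forces O(¬cease_operations), and none forces O(cease_operations). So ¬cease_operations is neither obligatory nor forbidden under these norms.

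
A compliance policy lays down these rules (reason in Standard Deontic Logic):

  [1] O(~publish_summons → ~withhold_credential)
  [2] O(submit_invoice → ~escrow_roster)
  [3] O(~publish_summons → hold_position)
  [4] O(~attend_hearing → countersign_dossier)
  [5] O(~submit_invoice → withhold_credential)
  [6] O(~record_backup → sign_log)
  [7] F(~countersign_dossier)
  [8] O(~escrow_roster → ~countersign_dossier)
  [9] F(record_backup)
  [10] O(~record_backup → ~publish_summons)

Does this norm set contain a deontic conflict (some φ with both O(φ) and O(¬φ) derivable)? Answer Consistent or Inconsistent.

Inconsistent

Premise 7 is F(~countersign_dossier), i.e. O(countersign_dossier).
The contrapositive of premise 8 (O(~escrow_roster → ~countersign_dossier)) is O(countersign_dossier → escrow_roster), and O(countersign_dossier) is already established, so O(escrow_roster).
Premise 2 is O(submit_invoice → ~escrow_roster); contrapositively O(escrow_roster → ~submit_invoice). Since O(escrow_roster) holds, K gives O(~submit_invoice).
Applying K to premise 5 (O(~submit_invoice → withhold_credential)) and O(~submit_invoice) yields O(withhold_credential).
Premise 1 is O(~publish_summons → ~withhold_credential); contrapositively O(withhold_credential → publish_summons). Since O(withhold_credential) holds, K gives O(publish_summons).
The contrapositive of premise 10 (O(~record_backup → ~publish_summons)) is O(publish_summons → record_backup), and O(publish_summons) is already established, so O(record_backup).
Yet premise 9 is F(record_backup), i.e. O(~record_backup).
We now have both O(record_backup) and O(~record_backup) — record_backup is simultaneously obligatory and forbidden, violating the D-axiom.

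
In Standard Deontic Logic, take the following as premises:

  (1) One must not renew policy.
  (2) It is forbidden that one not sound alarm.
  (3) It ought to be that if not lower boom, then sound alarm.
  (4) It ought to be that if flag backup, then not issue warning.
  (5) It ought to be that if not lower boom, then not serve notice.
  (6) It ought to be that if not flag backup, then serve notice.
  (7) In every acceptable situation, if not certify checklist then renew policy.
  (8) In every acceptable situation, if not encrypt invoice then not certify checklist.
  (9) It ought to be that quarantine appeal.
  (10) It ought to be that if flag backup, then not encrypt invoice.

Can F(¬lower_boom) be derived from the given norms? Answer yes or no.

Yes

Premise 1 is F(renew_policy), i.e. O(¬renew_policy).
Premise 7 is O(¬certify_checklist → renew_policy); contrapositively O(¬renew_policy → certify_checklist). Since O(¬renew_policy) holds, K gives O(certify_checklist).
Premise 8 is O(¬encrypt_invoice → ¬certify_checklist); contrapositively O(certify_checklist → encrypt_invoice). Since O(certify_checklist) holds, K gives O(encrypt_invoice).
Premise 10, O(flag_backup → ¬encrypt_invoice), contraposes to O(encrypt_invoice → ¬flag_backup); with O(encrypt_invoice) we get O(¬flag_backup).
From O(¬flag_backup) and premise 6, O(¬flag_backup → serve_notice), we obtain O(serve_notice).
Premise 5, O(¬lower_boom → ¬serve_notice), contraposes to O(serve_notice → lower_boom); with O(serve_notice) we get O(lower_boom).
Premises 2, 3, 4, 9 do not contribute to this derivation.
So O(lower_boom) holds, i.e. F(¬lower_boom). The claim follows.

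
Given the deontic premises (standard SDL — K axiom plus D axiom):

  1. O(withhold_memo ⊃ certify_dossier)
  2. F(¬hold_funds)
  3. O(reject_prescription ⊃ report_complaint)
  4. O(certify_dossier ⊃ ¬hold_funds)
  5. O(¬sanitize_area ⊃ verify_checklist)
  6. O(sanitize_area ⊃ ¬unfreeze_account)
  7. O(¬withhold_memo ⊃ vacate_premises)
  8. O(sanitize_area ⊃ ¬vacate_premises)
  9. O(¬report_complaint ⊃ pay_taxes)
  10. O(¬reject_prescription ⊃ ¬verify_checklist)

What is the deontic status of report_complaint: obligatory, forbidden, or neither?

Obligatory

F(¬hold_funds) at premise 2 means O(hold_funds).
Premise 4, O(certify_dossier ⊃ ¬hold_funds), contraposes to O(hold_funds ⊃ ¬certify_dossier); with O(hold_funds) we get O(¬certify_dossier).
The contrapositive of premise 1 (O(withhold_memo ⊃ certify_dossier)) is O(¬certify_dossier ⊃ ¬withhold_memo), and O(¬certify_dossier) is already established, so O(¬withhold_memo).
Premise 7 is O(¬withhold_memo ⊃ vacate_premises); since O(¬withhold_memo), deontic closure gives O(vacate_premises).
Premise 8 is O(sanitize_area ⊃ ¬vacate_premises); contrapositively O(vacate_premises ⊃ ¬sanitize_area). Since O(vacate_premises) holds, K gives O(¬sanitize_area).
With premise 5, O(¬sanitize_area ⊃ verify_checklist), the K-axiom yields O(verify_checklist).
The contrapositive of premise 10 (O(¬reject_prescription ⊃ ¬verify_checklist)) is O(verify_checklist ⊃ reject_prescription), and O(verify_checklist) is already established, so O(reject_prescription).
Applying K to premise 3 (O(reject_prescription ⊃ report_complaint)) and O(reject_prescription) yields O(report_complaint).
Premises 6, 9 do not contribute to this derivation.
Hence report_complaint is obligatory.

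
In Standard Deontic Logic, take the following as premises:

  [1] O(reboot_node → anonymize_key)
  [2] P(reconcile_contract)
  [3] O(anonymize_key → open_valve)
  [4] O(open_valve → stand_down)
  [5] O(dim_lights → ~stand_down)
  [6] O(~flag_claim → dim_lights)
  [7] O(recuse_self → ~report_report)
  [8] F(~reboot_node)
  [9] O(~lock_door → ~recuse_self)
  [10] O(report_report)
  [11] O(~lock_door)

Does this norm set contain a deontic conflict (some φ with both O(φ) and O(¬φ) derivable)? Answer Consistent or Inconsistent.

Premise 7 is O(recuse_self → ~report_report), but O(recuse_self) is not derivable from the premises, so it does not yield O(~report_report).
So O(~report_report) is not derivable, and the apparent clash with O(report_report) does not arise.
A world satisfying every obligation exists (e.g. anonymize_key=true, dim_lights=false, flag_claim=true, lock_door=false, open_valve=true, reboot_node=true, reconcile_contract=false, recuse_self=false, report_report=true, stand_down=true); no atom is both obligatory and forbidden, so the set is consistent.

Consistent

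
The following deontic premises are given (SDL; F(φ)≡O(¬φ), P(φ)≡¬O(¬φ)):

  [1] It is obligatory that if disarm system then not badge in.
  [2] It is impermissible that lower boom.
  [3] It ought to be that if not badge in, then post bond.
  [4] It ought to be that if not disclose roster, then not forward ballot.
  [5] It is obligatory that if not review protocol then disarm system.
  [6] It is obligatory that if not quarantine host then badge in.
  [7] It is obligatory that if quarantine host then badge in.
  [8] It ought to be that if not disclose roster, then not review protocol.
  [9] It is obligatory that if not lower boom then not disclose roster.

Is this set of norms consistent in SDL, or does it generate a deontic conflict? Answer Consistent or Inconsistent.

Premises 6 and 7 are O(¬quarantine_host → badge_in) and O(quarantine_host → badge_in); every ideal world satisfies ¬quarantine_host or quarantine_host, so in either case badge_in holds — hence O(badge_in).
Premise 1 is O(disarm_system → ¬badge_in); contrapositively O(badge_in → ¬disarm_system). Since O(badge_in) holds, K gives O(¬disarm_system).
Premise 5, O(¬review_protocol → disarm_system), contraposes to O(¬disarm_system → review_protocol); with O(¬disarm_system) we get O(review_protocol).
The contrapositive of premise 8 (O(¬disclose_roster → ¬review_protocol)) is O(review_protocol → disclose_roster), and O(review_protocol) is already established, so O(disclose_roster).
Premise 9 is O(¬lower_boom → ¬disclose_roster); contrapositively O(disclose_roster → lower_boom). Since O(disclose_roster) holds, K gives O(lower_boom).
But premise 2, F(lower_boom), means O(¬lower_boom).
We now have both O(lower_boom) and O(¬lower_boom) — lower_boom is simultaneously obligatory and forbidden, violating the D-axiom.

Inconsistent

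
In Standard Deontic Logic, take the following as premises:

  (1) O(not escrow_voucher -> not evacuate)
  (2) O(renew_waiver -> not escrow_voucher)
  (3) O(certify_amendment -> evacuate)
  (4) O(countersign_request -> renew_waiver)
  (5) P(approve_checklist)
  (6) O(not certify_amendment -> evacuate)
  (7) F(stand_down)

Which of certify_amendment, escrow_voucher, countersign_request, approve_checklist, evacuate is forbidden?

countersign_request

By case analysis on not certify_amendment: premise 6 gives O(not certify_amendment -> evacuate) and premise 3 gives O(certify_amendment -> evacuate), so O(evacuate) either way.
The contrapositive of premise 1 (O(not escrow_voucher -> not evacuate)) is O(evacuate -> escrow_voucher), and O(evacuate) is already established, so O(escrow_voucher).
The contrapositive of premise 2 (O(renew_waiver -> not escrow_voucher)) is O(escrow_voucher -> not renew_waiver), and O(escrow_voucher) is already established, so O(not renew_waiver).
Premise 4, O(countersign_request -> renew_waiver), contraposes to O(not renew_waiver -> not countersign_request); with O(not renew_waiver) we get O(not countersign_request).
So O(not countersign_request) holds, i.e. countersign_request is forbidden. None of the other listed options is forbidden under the premises.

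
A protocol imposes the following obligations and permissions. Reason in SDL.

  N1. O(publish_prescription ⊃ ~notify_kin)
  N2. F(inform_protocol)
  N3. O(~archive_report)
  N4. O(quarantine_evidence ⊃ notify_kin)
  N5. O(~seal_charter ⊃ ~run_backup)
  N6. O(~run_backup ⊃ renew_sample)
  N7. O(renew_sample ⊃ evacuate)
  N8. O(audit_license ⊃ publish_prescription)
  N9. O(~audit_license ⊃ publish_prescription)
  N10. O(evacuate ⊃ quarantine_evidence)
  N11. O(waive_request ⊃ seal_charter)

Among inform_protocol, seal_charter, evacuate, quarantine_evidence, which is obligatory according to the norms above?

By case analysis on ~audit_license: premise 9 gives O(~audit_license ⊃ publish_prescription) and premise 8 gives O(audit_license ⊃ publish_prescription), so O(publish_prescription) either way.
Premise 1 is O(publish_prescription ⊃ ~notify_kin); since O(publish_prescription), deontic closure gives O(~notify_kin).
Premise 4, O(quarantine_evidence ⊃ notify_kin), contraposes to O(~notify_kin ⊃ ~quarantine_evidence); with O(~notify_kin) we get O(~quarantine_evidence).
Premise 10, O(evacuate ⊃ quarantine_evidence), contraposes to O(~quarantine_evidence ⊃ ~evacuate); with O(~quarantine_evidence) we get O(~evacuate).
The contrapositive of premise 7 (O(renew_sample ⊃ evacuate)) is O(~evacuate ⊃ ~renew_sample), and O(~evacuate) is already established, so O(~renew_sample).
Premise 6, O(~run_backup ⊃ renew_sample), contraposes to O(~renew_sample ⊃ run_backup); with O(~renew_sample) we get O(run_backup).
Premise 5, O(~seal_charter ⊃ ~run_backup), contraposes to O(run_backup ⊃ seal_charter); with O(run_backup) we get O(seal_charter).
So O(seal_charter) holds — seal_charter is obligatory. None of the other listed options is made obligatory by any chain of premises.

seal_charter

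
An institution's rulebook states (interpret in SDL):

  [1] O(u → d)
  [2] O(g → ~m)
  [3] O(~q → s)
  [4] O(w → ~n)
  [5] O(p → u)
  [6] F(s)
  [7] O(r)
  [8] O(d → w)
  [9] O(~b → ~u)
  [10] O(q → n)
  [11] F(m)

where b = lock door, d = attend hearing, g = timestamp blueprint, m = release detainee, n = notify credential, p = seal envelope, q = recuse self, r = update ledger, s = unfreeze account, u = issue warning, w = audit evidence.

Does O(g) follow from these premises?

No

Premise 2 is O(g → ~m); even if O(~m) held, inferring O(g) would be affirming the consequent — invalid.
No other premise forces O(g). An ideal world satisfying every premise can still have g false, so O(g) is not derivable.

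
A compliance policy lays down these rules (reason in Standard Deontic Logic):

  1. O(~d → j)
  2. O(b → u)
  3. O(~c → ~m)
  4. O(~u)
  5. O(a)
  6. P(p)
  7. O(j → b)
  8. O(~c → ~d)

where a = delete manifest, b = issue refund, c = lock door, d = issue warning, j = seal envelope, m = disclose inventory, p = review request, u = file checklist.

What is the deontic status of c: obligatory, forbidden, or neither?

Obligatory

Premise 4 states O(~u) outright.
Premise 2 is O(b → u); contrapositively O(~u → ~b). Since O(~u) holds, K gives O(~b).
The contrapositive of premise 7 (O(j → b)) is O(~b → ~j), and O(~b) is already established, so O(~j).
Premise 1, O(~d → j), contraposes to O(~j → d); with O(~j) we get O(d).
The contrapositive of premise 8 (O(~c → ~d)) is O(d → c), and O(d) is already established, so O(c).
Premises 3, 5, 6 do not contribute to this derivation.
Hence c is obligatory.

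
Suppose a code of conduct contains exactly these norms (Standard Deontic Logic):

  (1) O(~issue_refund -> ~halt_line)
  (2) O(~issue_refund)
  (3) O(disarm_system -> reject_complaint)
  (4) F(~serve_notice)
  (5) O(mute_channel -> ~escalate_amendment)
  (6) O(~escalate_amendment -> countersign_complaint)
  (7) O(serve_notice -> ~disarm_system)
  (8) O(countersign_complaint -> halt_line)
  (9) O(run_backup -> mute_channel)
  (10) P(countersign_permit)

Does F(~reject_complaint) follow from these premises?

Premise 3 is O(disarm_system -> reject_complaint), but O(disarm_system) is not derivable from the premises, so it does not yield O(reject_complaint).
No other premise forces O(reject_complaint). An ideal world satisfying every premise can still have ~reject_complaint true, so F(~reject_complaint) is not derivable.

No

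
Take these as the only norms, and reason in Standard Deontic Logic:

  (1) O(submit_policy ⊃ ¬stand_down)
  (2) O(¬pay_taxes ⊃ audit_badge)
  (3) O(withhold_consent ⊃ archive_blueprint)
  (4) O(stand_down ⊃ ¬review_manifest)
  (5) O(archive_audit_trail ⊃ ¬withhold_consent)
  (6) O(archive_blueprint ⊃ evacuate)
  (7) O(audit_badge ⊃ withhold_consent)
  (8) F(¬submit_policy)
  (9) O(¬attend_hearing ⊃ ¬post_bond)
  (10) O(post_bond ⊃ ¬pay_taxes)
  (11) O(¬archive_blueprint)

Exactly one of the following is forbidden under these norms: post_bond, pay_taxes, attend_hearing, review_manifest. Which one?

Premise 11 states O(¬archive_blueprint) outright.
Premise 3, O(withhold_consent ⊃ archive_blueprint), contraposes to O(¬archive_blueprint ⊃ ¬withhold_consent); with O(¬archive_blueprint) we get O(¬withhold_consent).
Premise 7 is O(audit_badge ⊃ withhold_consent); contrapositively O(¬withhold_consent ⊃ ¬audit_badge). Since O(¬withhold_consent) holds, K gives O(¬audit_badge).
The contrapositive of premise 2 (O(¬pay_taxes ⊃ audit_badge)) is O(¬audit_badge ⊃ pay_taxes), and O(¬audit_badge) is already established, so O(pay_taxes).
The contrapositive of premise 10 (O(post_bond ⊃ ¬pay_taxes)) is O(pay_taxes ⊃ ¬post_bond), and O(pay_taxes) is already established, so O(¬post_bond).
So O(¬post_bond) holds, i.e. post_bond is forbidden. None of the other listed options is forbidden under the premises.

post_bond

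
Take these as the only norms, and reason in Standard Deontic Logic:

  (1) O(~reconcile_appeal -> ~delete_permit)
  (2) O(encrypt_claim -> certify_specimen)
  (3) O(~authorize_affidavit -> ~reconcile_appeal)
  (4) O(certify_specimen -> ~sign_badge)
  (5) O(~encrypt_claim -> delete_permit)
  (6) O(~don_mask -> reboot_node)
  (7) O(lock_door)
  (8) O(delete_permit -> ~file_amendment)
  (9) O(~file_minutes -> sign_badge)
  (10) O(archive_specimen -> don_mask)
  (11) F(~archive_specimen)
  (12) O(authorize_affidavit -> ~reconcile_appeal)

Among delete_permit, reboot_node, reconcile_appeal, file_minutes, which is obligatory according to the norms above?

file_minutes

Premises 12 and 3 cover both cases: O(authorize_affidavit -> ~reconcile_appeal) and O(~authorize_affidavit -> ~reconcile_appeal). Since authorize_affidavit ∨ ~authorize_affidavit is a tautology, O(~reconcile_appeal) follows.
With premise 1, O(~reconcile_appeal -> ~delete_permit), the K-axiom yields O(~delete_permit).
Premise 5 is O(~encrypt_claim -> delete_permit); contrapositively O(~delete_permit -> encrypt_claim). Since O(~delete_permit) holds, K gives O(encrypt_claim).
Applying K to premise 2 (O(encrypt_claim -> certify_specimen)) and O(encrypt_claim) yields O(certify_specimen).
Premise 4 is O(certify_specimen -> ~sign_badge); since O(certify_specimen), deontic closure gives O(~sign_badge).
Premise 9, O(~file_minutes -> sign_badge), contraposes to O(~sign_badge -> file_minutes); with O(~sign_badge) we get O(file_minutes).
So O(file_minutes) holds — file_minutes is obligatory. None of the other listed options is made obligatory by any chain of premises.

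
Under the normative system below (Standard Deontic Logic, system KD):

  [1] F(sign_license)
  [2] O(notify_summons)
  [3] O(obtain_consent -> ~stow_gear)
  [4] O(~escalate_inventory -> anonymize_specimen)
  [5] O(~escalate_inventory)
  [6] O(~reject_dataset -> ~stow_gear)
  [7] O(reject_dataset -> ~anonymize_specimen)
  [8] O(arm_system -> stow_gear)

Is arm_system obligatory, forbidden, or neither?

Forbidden

From premise 5 we have O(~escalate_inventory).
Premise 4 is O(~escalate_inventory -> anonymize_specimen); since O(~escalate_inventory), deontic closure gives O(anonymize_specimen).
Premise 7, O(reject_dataset -> ~anonymize_specimen), contraposes to O(anonymize_specimen -> ~reject_dataset); with O(anonymize_specimen) we get O(~reject_dataset).
Applying K to premise 6 (O(~reject_dataset -> ~stow_gear)) and O(~reject_dataset) yields O(~stow_gear).
Premise 8 is O(arm_system -> stow_gear); contrapositively O(~stow_gear -> ~arm_system). Since O(~stow_gear) holds, K gives O(~arm_system).
Premises 1, 2, 3 do not contribute to this derivation.
Thus O(~arm_system), which is F(arm_system): arm_system is forbidden.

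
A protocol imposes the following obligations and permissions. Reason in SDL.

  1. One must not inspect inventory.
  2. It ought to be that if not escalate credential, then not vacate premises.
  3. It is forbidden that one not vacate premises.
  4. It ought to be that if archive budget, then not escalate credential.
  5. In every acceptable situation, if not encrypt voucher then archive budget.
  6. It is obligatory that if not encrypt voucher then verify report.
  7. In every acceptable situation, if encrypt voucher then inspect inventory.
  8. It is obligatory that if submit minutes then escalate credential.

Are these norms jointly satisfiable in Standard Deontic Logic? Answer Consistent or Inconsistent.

Inconsistent

Premise 3 is F(¬vacate_premises), i.e. O(vacate_premises).
Premise 2, O(¬escalate_credential → ¬vacate_premises), contraposes to O(vacate_premises → escalate_credential); with O(vacate_premises) we get O(escalate_credential).
The contrapositive of premise 4 (O(archive_budget → ¬escalate_credential)) is O(escalate_credential → ¬archive_budget), and O(escalate_credential) is already established, so O(¬archive_budget).
The contrapositive of premise 5 (O(¬encrypt_voucher → archive_budget)) is O(¬archive_budget → encrypt_voucher), and O(¬archive_budget) is already established, so O(encrypt_voucher).
With premise 7, O(encrypt_voucher → inspect_inventory), the K-axiom yields O(inspect_inventory).
Yet premise 1 is F(inspect_inventory), i.e. O(¬inspect_inventory).
We now have both O(inspect_inventory) and O(¬inspect_inventory) — inspect_inventory is simultaneously obligatory and forbidden, violating the D-axiom.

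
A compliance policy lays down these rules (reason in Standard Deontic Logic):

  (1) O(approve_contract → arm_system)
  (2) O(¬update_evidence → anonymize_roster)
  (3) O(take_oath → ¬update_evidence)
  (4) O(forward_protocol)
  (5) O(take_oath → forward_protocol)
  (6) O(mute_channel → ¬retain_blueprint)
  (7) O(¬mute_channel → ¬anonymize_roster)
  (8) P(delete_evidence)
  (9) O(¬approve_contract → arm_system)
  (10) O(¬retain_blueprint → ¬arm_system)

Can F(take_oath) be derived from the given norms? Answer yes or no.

Premises 1 and 9 are O(approve_contract → arm_system) and O(¬approve_contract → arm_system); every ideal world satisfies approve_contract or ¬approve_contract, so in either case arm_system holds — hence O(arm_system).
The contrapositive of premise 10 (O(¬retain_blueprint → ¬arm_system)) is O(arm_system → retain_blueprint), and O(arm_system) is already established, so O(retain_blueprint).
The contrapositive of premise 6 (O(mute_channel → ¬retain_blueprint)) is O(retain_blueprint → ¬mute_channel), and O(retain_blueprint) is already established, so O(¬mute_channel).
With premise 7, O(¬mute_channel → ¬anonymize_roster), the K-axiom yields O(¬anonymize_roster).
The contrapositive of premise 2 (O(¬update_evidence → anonymize_roster)) is O(¬anonymize_roster → update_evidence), and O(¬anonymize_roster) is already established, so O(update_evidence).
Premise 3, O(take_oath → ¬update_evidence), contraposes to O(update_evidence → ¬take_oath); with O(update_evidence) we get O(¬take_oath).
Premises 4, 5, 8 do not contribute to this derivation.
So O(¬take_oath) holds, i.e. F(take_oath). The claim follows.

Yes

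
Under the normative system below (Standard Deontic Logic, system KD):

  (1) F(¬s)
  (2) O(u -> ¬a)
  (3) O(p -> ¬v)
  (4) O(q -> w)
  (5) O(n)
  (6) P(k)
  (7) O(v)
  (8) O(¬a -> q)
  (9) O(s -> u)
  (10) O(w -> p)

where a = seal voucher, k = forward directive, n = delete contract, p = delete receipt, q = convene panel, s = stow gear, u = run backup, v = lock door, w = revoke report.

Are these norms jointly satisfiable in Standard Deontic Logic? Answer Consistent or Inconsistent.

Premise 7 gives O(v).
Premise 3 is O(p -> ¬v); contrapositively O(v -> ¬p). Since O(v) holds, K gives O(¬p).
Premise 10, O(w -> p), contraposes to O(¬p -> ¬w); with O(¬p) we get O(¬w).
Premise 4, O(q -> w), contraposes to O(¬w -> ¬q); with O(¬w) we get O(¬q).
Premise 8 is O(¬a -> q); contrapositively O(¬q -> a). Since O(¬q) holds, K gives O(a).
Premise 2, O(u -> ¬a), contraposes to O(a -> ¬u); with O(a) we get O(¬u).
Premise 9, O(s -> u), contraposes to O(¬u -> ¬s); with O(¬u) we get O(¬s).
However, F(¬s) at premise 1 amounts to O(s).
We now have both O(¬s) and O(s) — s is simultaneously obligatory and forbidden, violating the D-axiom.

Inconsistent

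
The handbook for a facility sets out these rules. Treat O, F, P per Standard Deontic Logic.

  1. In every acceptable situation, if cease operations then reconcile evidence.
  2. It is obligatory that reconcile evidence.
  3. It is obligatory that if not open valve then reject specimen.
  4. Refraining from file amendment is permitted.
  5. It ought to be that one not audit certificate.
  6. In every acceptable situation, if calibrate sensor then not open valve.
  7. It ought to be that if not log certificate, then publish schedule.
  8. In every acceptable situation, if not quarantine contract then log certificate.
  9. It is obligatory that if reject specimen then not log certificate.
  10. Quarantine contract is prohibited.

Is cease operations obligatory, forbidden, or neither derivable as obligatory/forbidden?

Neither

Premise 1 is O(cease_operations → reconcile_evidence); even if O(reconcile_evidence) held, inferring O(cease_operations) would be affirming the consequent — invalid.
No premise or chain of K-axiom applications forces O(cease_operations), and none forces O(¬cease_operations). So cease_operations is neither obligatory nor forbidden under these norms.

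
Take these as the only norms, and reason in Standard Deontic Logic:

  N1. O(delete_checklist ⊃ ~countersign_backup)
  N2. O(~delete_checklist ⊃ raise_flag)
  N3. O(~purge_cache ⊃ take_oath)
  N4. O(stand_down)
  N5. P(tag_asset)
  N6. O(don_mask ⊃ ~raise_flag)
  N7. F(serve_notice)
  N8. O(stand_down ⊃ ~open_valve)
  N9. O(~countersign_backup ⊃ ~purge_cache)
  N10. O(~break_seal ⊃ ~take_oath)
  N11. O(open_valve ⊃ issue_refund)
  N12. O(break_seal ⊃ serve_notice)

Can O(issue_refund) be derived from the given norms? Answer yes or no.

Premise 11 is O(open_valve ⊃ issue_refund), but O(open_valve) is not derivable from the premises, so it does not yield O(issue_refund).
No other premise forces O(issue_refund). An ideal world satisfying every premise can still have issue_refund false, so O(issue_refund) is not derivable.

No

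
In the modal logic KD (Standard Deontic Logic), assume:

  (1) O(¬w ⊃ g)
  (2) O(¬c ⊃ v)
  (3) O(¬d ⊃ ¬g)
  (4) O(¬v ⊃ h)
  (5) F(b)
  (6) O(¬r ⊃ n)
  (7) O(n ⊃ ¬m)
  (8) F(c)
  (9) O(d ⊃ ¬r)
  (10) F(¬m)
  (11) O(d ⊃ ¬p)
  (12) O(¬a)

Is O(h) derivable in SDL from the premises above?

No

Premise 4 is O(¬v ⊃ h), but O(¬v) is not derivable from the premises, so it does not yield O(h).
No other premise forces O(h). An ideal world satisfying every premise can still have h false, so O(h) is not derivable.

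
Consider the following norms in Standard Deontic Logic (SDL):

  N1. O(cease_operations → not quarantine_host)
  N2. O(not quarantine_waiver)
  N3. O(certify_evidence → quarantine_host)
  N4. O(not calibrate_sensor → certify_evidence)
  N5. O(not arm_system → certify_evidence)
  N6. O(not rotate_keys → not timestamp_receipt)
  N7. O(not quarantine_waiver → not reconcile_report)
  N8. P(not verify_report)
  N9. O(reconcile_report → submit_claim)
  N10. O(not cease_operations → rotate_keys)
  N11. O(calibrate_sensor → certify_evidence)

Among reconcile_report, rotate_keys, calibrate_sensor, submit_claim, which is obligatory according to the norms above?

rotate_keys

By case analysis on not calibrate_sensor: premise 4 gives O(not calibrate_sensor → certify_evidence) and premise 11 gives O(calibrate_sensor → certify_evidence), so O(certify_evidence) either way.
From O(certify_evidence) and premise 3, O(certify_evidence → quarantine_host), we obtain O(quarantine_host).
The contrapositive of premise 1 (O(cease_operations → not quarantine_host)) is O(quarantine_host → not cease_operations), and O(quarantine_host) is already established, so O(not cease_operations).
Applying K to premise 10 (O(not cease_operations → rotate_keys)) and O(not cease_operations) yields O(rotate_keys).
So O(rotate_keys) holds — rotate_keys is obligatory. None of the other listed options is made obligatory by any chain of premises.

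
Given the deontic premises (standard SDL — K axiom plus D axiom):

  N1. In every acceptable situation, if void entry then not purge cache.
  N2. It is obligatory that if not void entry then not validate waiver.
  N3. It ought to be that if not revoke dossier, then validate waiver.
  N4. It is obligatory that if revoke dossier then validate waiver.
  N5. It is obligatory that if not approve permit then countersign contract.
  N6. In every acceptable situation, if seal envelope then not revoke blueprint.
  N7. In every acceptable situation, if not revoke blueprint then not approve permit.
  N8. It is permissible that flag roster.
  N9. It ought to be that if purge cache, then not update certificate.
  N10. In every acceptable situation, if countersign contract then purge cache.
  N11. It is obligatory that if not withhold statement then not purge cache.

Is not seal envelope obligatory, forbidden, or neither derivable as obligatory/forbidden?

Obligatory

By case analysis on ¬revoke_dossier: premise 3 gives O(¬revoke_dossier → validate_waiver) and premise 4 gives O(revoke_dossier → validate_waiver), so O(validate_waiver) either way.
Premise 2, O(¬void_entry → ¬validate_waiver), contraposes to O(validate_waiver → void_entry); with O(validate_waiver) we get O(void_entry).
Applying K to premise 1 (O(void_entry → ¬purge_cache)) and O(void_entry) yields O(¬purge_cache).
Premise 10, O(countersign_contract → purge_cache), contraposes to O(¬purge_cache → ¬countersign_contract); with O(¬purge_cache) we get O(¬countersign_contract).
The contrapositive of premise 5 (O(¬approve_permit → countersign_contract)) is O(¬countersign_contract → approve_permit), and O(¬countersign_contract) is already established, so O(approve_permit).
Premise 7, O(¬revoke_blueprint → ¬approve_permit), contraposes to O(approve_permit → revoke_blueprint); with O(approve_permit) we get O(revoke_blueprint).
Premise 6 is O(seal_envelope → ¬revoke_blueprint); contrapositively O(revoke_blueprint → ¬seal_envelope). Since O(revoke_blueprint) holds, K gives O(¬seal_envelope).
Premises 8, 9, 11 do not contribute to this derivation.
Hence ¬seal_envelope is obligatory.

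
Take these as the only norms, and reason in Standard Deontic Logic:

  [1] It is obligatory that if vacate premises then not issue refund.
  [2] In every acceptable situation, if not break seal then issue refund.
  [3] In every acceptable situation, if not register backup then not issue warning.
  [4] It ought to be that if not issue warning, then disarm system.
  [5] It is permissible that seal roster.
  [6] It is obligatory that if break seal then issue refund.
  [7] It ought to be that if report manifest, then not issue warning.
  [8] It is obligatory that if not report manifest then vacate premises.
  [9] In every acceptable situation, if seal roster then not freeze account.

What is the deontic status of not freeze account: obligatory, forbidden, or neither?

Premise 9 is O(seal_roster → ¬freeze_account), but O(seal_roster) is not derivable from the premises (the permission P(seal_roster) asserts only ¬O(¬seal_roster), not O(seal_roster)), so it does not yield O(¬freeze_account).
No premise or chain of K-axiom applications forces O(¬freeze_account), and none forces O(freeze_account). So ¬freeze_account is neither obligatory nor forbidden under these norms.

Neither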